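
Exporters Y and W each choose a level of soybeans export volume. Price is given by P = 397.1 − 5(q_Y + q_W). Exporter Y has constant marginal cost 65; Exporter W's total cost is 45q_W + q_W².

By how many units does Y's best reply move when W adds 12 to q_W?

Exporter Y's profit: π = q_Y(397.1 − 5(q_Y + q_W)) − 65q_Y.
∂π/∂q_Y = 332.1 − 10q_Y − 5q_W = 0, so q_Y = 33.21 − 0.5q_W.
The reaction-function slope is −0.5, so a 12-unit rise in q_W moves q_Y by −0.5 × 12 = −6. Y's best response falls — the actions are strategic substitutes.

-6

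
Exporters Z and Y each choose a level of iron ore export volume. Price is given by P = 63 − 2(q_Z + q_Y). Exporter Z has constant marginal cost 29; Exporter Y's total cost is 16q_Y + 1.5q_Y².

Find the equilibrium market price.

41

Exporter Z's profit: π = q_Z(63 − 2(q_Z + q_Y)) − 29q_Z.
∂π/∂q_Z = 34 − 4q_Z − 2q_Y = 0, so q_Z = 8.5 − 0.5q_Y.
For Y: ∂π/∂q_Y = 47 − 7q_Y − 2q_Z = 0 ⇒ q_Y = 47/7 − (2/7)q_Z.
Plugging q_Y into Z's best response: q_Z = 8.5 − 0.5(47/7 − (2/7)q_Z) ⇒ (6/7)q_Z = 36/7, so q_Z = 6.
Then q_Y = 47/7 − (2/7)·6 = 5.
Equilibrium price: P = 63 − 2·11 = 41.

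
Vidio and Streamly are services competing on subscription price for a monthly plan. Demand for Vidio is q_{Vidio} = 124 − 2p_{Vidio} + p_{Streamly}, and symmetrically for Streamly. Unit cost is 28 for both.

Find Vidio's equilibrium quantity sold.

64

Vidio's profit: π = (p_{Vidio} − 28)(124 − 2p_{Vidio} + p_{Streamly}).
∂π/∂p_{Vidio} = 180 − 4p_{Vidio} + p_{Streamly} = 0 ⇒ p_{Vidio} = 45 + 0.25p_{Streamly}.
Setting p_{Vidio} = p_{Streamly} in the reaction function: p_{Vidio} = 45 + 0.25p_{Vidio}, so p_{Vidio} = 45 / 0.75 = 60.
q_{Vidio} = 124 − 2·60 + 60 = 64.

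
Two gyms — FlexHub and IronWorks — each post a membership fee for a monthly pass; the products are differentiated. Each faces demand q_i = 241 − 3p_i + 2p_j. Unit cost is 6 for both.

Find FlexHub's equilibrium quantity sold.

176.25

FlexHub's profit: π = (p_{FlexHub} − 6)(241 − 3p_{FlexHub} + 2p_{IronWorks}).
∂π/∂p_{FlexHub} = 259 − 6p_{FlexHub} + 2p_{IronWorks} = 0 ⇒ p_{FlexHub} = 259/6 + (1/3)p_{IronWorks}.
By symmetry p_{IronWorks} = p_{FlexHub}; substituting into the reaction function, (2/3)p_{FlexHub} = 259/6 and p_{FlexHub} = 64.75.
q_{FlexHub} = 241 − 3·64.75 + 2·64.75 = 176.25.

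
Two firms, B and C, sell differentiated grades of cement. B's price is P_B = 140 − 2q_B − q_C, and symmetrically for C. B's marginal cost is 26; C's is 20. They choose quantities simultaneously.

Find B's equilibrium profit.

1003.52

Firm B's profit: π = q_B(140 − 2q_B − q_C) − 26q_B.
∂π/∂q_B = 114 − 4q_B − q_C = 0 ⇒ q_B = 28.5 − 0.25q_C.
Similarly q_C = 30 − 0.25q_B.
Substituting the second reaction function into the first: q_B = 28.5 − 0.25(30 − 0.25q_B), which gives 0.9375q_B = 21 ⇒ q_B = 22.4.
Then q_C = 30 − 0.25·22.4 = 24.4.
P_B = 140 − 2·22.4 − 24.4 = 70.8.
Profit = (70.8 − 26)·22.4 = 1003.52.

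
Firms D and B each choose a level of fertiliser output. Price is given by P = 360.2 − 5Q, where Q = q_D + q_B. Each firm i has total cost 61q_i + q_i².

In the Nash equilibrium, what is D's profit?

Firm D's profit: π = q_D(360.2 − 5(q_D + q_B)) − 61q_D − q_D².
∂π/∂q_D = 299.2 − 12q_D − 5q_B = 0, so q_D = 374/15 − (5/12)q_B.
The game is symmetric, so in equilibrium q_B = q_D: the reaction function gives (17/12)q_D = 374/15, hence q_D = 17.6.
Price P = 360.2 − 5·35.2 = 184.2.
D's profit: (184.2 − 61)·17.6 − (17.6)² = 1858.56.

1858.56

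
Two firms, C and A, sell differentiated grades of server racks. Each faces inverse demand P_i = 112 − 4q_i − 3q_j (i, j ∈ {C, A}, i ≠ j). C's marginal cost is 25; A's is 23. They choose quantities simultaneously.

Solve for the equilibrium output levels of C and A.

Firm C's profit: π = q_C(112 − 4q_C − 3q_A) − 25q_C.
∂π/∂q_C = 87 − 8q_C − 3q_A = 0 ⇒ q_C = 10.875 − 0.375q_A.
Similarly q_A = 11.125 − 0.375q_C.
Substituting the second reaction function into the first: q_C = 10.875 − 0.375(11.125 − 0.375q_C), which gives (55/64)q_C = 429/64 ⇒ q_C = 7.8.
Then q_A = 11.125 − 0.375·7.8 = 8.2.

7.8, 8.2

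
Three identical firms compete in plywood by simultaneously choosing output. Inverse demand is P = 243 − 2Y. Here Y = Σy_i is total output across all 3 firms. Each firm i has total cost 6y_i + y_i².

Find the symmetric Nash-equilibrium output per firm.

23.7

A representative firm's profit is π_i = y_i(243 − 2Y) − 6y_i − y_i², with Y = y_i + Σ_{j≠i} y_j.
First-order condition: 237 − 6y_i − 2Σ_{j≠i} y_j = 0.
In a symmetric equilibrium every firm chooses the same y, so Σ_{j≠i} y_j = 2y. The condition becomes 237 − 10y = 0, giving y = 237/10 = 23.7.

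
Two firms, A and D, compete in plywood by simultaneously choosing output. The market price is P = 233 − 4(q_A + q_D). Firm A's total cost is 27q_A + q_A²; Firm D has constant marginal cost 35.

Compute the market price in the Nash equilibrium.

Firm A's profit: π = q_A(233 − 4(q_A + q_D)) − 27q_A − q_A².
∂π/∂q_A = 206 − 10q_A − 4q_D = 0, so q_A = 20.6 − 0.4q_D.
For D: ∂π/∂q_D = 198 − 8q_D − 4q_A = 0 ⇒ q_D = 24.75 − 0.5q_A.
Plugging q_D into A's best response: q_A = 20.6 − 0.4(24.75 − 0.5q_A) ⇒ 0.8q_A = 10.7, so q_A = 13.375.
Then q_D = 24.75 − 0.5·13.375 = 18.0625.
Equilibrium price: P = 233 − 4·31.4375 = 107.25.

107.25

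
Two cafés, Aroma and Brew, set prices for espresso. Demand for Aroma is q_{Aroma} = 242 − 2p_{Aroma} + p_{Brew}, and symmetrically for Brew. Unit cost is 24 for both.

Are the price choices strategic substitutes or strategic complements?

strategic complements

Aroma's profit: π = (p_{Aroma} − 24)(242 − 2p_{Aroma} + p_{Brew}).
∂π/∂p_{Aroma} = 290 − 4p_{Aroma} + p_{Brew} = 0 ⇒ p_{Aroma} = 72.5 + 0.25p_{Brew}.
The best-response slope dp_{Aroma}/dp_{Brew} = 0.25 > 0: the reaction function is upward-sloping, so the choices are strategic complements.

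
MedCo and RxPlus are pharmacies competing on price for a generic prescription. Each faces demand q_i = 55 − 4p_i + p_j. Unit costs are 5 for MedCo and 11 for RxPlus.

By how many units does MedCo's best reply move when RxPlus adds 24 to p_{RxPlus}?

MedCo's profit: π = (p_{MedCo} − 5)(55 − 4p_{MedCo} + p_{RxPlus}).
∂π/∂p_{MedCo} = 75 − 8p_{MedCo} + p_{RxPlus} = 0 ⇒ p_{MedCo} = 9.375 + 0.125p_{RxPlus}.
The reaction-function slope is 0.125, so a 24-unit rise in p_{RxPlus} moves p_{MedCo} by 0.125 × 24 = 3. MedCo's best response rises — the actions are strategic complements.

3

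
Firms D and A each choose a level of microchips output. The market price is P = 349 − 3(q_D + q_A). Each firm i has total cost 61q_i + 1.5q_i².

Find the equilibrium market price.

205

Firm D's profit: π = q_D(349 − 3(q_D + q_A)) − 61q_D − 1.5q_D².
∂π/∂q_D = 288 − 9q_D − 3q_A = 0, so q_D = 32 − (1/3)q_A.
Setting q_D = q_A in the reaction function: q_D = 32 − (1/3)q_D, so q_D = 32 / (4/3) = 24.
Equilibrium price: P = 349 − 3·48 = 205.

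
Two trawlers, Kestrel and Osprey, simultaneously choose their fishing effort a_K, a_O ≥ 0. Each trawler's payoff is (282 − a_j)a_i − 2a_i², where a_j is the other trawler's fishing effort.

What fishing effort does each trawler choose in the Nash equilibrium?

Kestrel's payoff is (282 − a_O)a_K − 2a_K².
∂π/∂a_K = 282 − a_O − 4a_K = 0, so a_K = 70.5 − 0.25a_O.
The game is symmetric, so in equilibrium a_O = a_K: the reaction function gives 1.25a_K = 70.5, hence a_K = 56.4.

56.4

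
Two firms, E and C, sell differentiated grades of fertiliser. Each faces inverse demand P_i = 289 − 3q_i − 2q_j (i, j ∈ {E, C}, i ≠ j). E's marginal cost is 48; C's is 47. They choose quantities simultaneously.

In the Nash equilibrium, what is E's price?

Firm E's profit: π = q_E(289 − 3q_E − 2q_C) − 48q_E.
∂π/∂q_E = 241 − 6q_E − 2q_C = 0 ⇒ q_E = 241/6 − (1/3)q_C.
Similarly q_C = 121/3 − (1/3)q_E.
Solving the two reaction functions simultaneously: (1 − (−1/3)(−1/3))q_E = 241/6 − (1/3)·(121/3), so (8/9)q_E = 481/18 and q_E = 30.0625.
Then q_C = 121/3 − (1/3)·30.0625 = 30.3125.
P_E = 289 − 3·30.0625 − 2·30.3125 = 138.1875.

138.1875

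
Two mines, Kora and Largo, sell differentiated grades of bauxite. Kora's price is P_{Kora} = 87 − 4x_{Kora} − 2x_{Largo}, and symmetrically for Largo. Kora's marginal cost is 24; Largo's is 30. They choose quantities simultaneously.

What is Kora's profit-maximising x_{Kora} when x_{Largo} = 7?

Mine Kora's profit: π = x_{Kora}(87 − 4x_{Kora} − 2x_{Largo}) − 24x_{Kora}.
∂π/∂x_{Kora} = 63 − 8x_{Kora} − 2x_{Largo} = 0 ⇒ x_{Kora} = 7.875 − 0.25x_{Largo}.
At x_{Largo} = 7: x_{Kora} = 7.875 − 0.25·7 = 6.125.

6.125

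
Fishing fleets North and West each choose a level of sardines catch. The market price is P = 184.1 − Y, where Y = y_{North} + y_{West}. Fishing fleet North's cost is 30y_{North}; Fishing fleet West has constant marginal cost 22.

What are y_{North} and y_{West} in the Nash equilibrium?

48.7, 56.7

Fishing fleet North's profit: π = y_{North}(184.1 − (y_{North} + y_{West})) − 30y_{North}.
∂π/∂y_{North} = 154.1 − 2y_{North} − y_{West} = 0, so y_{North} = 77.05 − 0.5y_{West}.
By the same steps for West: y_{West} = 81.05 − 0.5y_{North}.
Plugging y_{West} into North's best response: y_{North} = 77.05 − 0.5(81.05 − 0.5y_{North}) ⇒ 0.75y_{North} = 36.525, so y_{North} = 48.7.
Then y_{West} = 81.05 − 0.5·48.7 = 56.7.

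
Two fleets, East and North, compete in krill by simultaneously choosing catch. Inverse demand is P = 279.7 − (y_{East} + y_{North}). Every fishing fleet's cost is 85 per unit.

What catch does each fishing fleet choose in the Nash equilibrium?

Fishing fleet East's profit: π = y_{East}(279.7 − (y_{East} + y_{North})) − 85y_{East}.
∂π/∂y_{East} = 194.7 − 2y_{East} − y_{North} = 0, so y_{East} = 97.35 − 0.5y_{North}.
The game is symmetric, so in equilibrium y_{North} = y_{East}: the reaction function gives 1.5y_{East} = 97.35, hence y_{East} = 64.9.

64.9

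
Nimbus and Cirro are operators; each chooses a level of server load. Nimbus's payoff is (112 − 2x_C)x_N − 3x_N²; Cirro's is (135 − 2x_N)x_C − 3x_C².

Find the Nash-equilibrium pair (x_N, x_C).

12.5625, 18.3125

Expanding Nimbus's payoff: 112x_N − 2x_Cx_N − 3x_N².
∂π/∂x_N = 112 − 2x_C − 6x_N = 0, so x_N = 56/3 − (1/3)x_C.
Likewise for Cirro: x_C = 22.5 − (1/3)x_N.
Plugging x_C into Nimbus's best response: x_N = 56/3 − (1/3)(22.5 − (1/3)x_N) ⇒ (8/9)x_N = 67/6, so x_N = 12.5625.
Then x_C = 22.5 − (1/3)·12.5625 = 18.3125.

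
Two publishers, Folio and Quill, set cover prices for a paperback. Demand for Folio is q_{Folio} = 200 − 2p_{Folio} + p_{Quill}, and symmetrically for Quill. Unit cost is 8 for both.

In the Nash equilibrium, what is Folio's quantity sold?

128

Folio's profit: π = (p_{Folio} − 8)(200 − 2p_{Folio} + p_{Quill}).
∂π/∂p_{Folio} = 216 − 4p_{Folio} + p_{Quill} = 0 ⇒ p_{Folio} = 54 + 0.25p_{Quill}.
Setting p_{Folio} = p_{Quill} in the reaction function: p_{Folio} = 54 + 0.25p_{Folio}, so p_{Folio} = 54 / 0.75 = 72.
q_{Folio} = 200 − 2·72 + 72 = 128.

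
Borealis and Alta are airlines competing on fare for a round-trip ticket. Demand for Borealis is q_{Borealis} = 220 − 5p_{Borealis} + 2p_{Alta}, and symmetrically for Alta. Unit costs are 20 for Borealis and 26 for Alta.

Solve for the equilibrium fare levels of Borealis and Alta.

40.625, 43.125

Borealis's profit: π = (p_{Borealis} − 20)(220 − 5p_{Borealis} + 2p_{Alta}).
∂π/∂p_{Borealis} = 320 − 10p_{Borealis} + 2p_{Alta} = 0 ⇒ p_{Borealis} = 32 + 0.2p_{Alta}.
Similarly p_{Alta} = 35 + 0.2p_{Borealis}.
Solving the two reaction functions simultaneously: (1 − (0.2)(0.2))p_{Borealis} = 32 + 0.2·35, so 0.96p_{Borealis} = 39 and p_{Borealis} = 40.625.
Then p_{Alta} = 35 + 0.2·40.625 = 43.125.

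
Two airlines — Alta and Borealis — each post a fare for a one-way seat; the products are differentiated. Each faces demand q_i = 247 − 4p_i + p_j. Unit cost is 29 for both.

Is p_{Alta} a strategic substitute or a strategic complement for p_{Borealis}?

strategic complements

Alta's profit: π = (p_{Alta} − 29)(247 − 4p_{Alta} + p_{Borealis}).
∂π/∂p_{Alta} = 363 − 8p_{Alta} + p_{Borealis} = 0 ⇒ p_{Alta} = 45.375 + 0.125p_{Borealis}.
The best-response slope dp_{Alta}/dp_{Borealis} = 0.125 > 0: the reaction function is upward-sloping, so the choices are strategic complements.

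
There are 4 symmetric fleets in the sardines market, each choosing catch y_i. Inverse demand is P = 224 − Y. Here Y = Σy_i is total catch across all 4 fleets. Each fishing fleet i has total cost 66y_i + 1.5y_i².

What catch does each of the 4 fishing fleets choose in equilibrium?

19.75

A representative fishing fleet's profit is π_i = y_i(224 − Y) − 66y_i − 1.5y_i², with Y = y_i + Σ_{j≠i} y_j.
First-order condition: 158 − 5y_i − Σ_{j≠i} y_j = 0.
With identical fishing fleets, set every y_j = y: then 158 − 5y − 3y = 0, i.e. y = 158/8 = 19.75.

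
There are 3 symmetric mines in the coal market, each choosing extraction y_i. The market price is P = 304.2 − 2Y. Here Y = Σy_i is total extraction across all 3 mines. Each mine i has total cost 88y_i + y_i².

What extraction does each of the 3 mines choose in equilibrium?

A representative mine's profit is π_i = y_i(304.2 − 2Y) − 88y_i − y_i², with Y = y_i + Σ_{j≠i} y_j.
First-order condition: 216.2 − 6y_i − 2Σ_{j≠i} y_j = 0.
Imposing symmetry (y_j = y for all j) turns Σ_{j≠i} y_j into 2y, so 216.2 = 10y and y = 21.62.

21.62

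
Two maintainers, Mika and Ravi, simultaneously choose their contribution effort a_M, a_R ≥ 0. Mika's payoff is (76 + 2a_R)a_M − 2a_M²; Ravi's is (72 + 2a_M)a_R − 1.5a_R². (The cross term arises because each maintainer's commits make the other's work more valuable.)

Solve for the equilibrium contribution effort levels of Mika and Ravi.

Expanding Mika's payoff: 76a_M + 2a_Ra_M − 2a_M².
∂π/∂a_M = 76 + 2a_R − 4a_M = 0, so a_M = 19 + 0.5a_R.
Likewise for Ravi: a_R = 24 + (2/3)a_M.
Substituting the second reaction function into the first: a_M = 19 + 0.5(24 + (2/3)a_M), which gives (2/3)a_M = 31 ⇒ a_M = 46.5.
Then a_R = 24 + (2/3)·46.5 = 55.

46.5, 55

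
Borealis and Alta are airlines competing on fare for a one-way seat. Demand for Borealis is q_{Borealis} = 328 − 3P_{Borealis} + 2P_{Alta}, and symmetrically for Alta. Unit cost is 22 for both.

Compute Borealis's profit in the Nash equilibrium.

Borealis's profit: π = (P_{Borealis} − 22)(328 − 3P_{Borealis} + 2P_{Alta}).
∂π/∂P_{Borealis} = 394 − 6P_{Borealis} + 2P_{Alta} = 0 ⇒ P_{Borealis} = 197/3 + (1/3)P_{Alta}.
The game is symmetric, so in equilibrium P_{Alta} = P_{Borealis}: the reaction function gives (2/3)P_{Borealis} = 197/3, hence P_{Borealis} = 98.5.
q_{Borealis} = 328 − 3·98.5 + 2·98.5 = 229.5.
Profit = (98.5 − 22)·229.5 = 17556.75.

17556.75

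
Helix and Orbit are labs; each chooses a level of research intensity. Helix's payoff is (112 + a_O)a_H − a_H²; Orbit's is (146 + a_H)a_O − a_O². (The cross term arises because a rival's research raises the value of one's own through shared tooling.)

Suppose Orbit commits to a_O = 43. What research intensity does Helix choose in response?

77.5

Expanding Helix's payoff: 112a_H + a_Oa_H − a_H².
∂π/∂a_H = 112 + a_O − 2a_H = 0, so a_H = 56 + 0.5a_O.
At a_O = 43: a_H = 56 + 0.5·43 = 77.5.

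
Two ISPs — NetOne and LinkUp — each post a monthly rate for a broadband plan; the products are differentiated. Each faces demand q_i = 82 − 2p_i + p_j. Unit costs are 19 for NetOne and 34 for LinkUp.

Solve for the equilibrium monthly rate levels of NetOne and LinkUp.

42, 48

NetOne's profit: π = (p_{NetOne} − 19)(82 − 2p_{NetOne} + p_{LinkUp}).
∂π/∂p_{NetOne} = 120 − 4p_{NetOne} + p_{LinkUp} = 0 ⇒ p_{NetOne} = 30 + 0.25p_{LinkUp}.
Similarly p_{LinkUp} = 37.5 + 0.25p_{NetOne}.
Substituting the second reaction function into the first: p_{NetOne} = 30 + 0.25(37.5 + 0.25p_{NetOne}), which gives 0.9375p_{NetOne} = 39.375 ⇒ p_{NetOne} = 42.
Then p_{LinkUp} = 37.5 + 0.25·42 = 48.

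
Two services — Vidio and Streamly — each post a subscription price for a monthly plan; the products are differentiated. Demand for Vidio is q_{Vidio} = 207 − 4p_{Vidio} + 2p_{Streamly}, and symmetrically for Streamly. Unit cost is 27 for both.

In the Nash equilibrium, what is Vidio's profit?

2601

Vidio's profit: π = (p_{Vidio} − 27)(207 − 4p_{Vidio} + 2p_{Streamly}).
∂π/∂p_{Vidio} = 315 − 8p_{Vidio} + 2p_{Streamly} = 0 ⇒ p_{Vidio} = 39.375 + 0.25p_{Streamly}.
By symmetry p_{Streamly} = p_{Vidio}; substituting into the reaction function, 0.75p_{Vidio} = 39.375 and p_{Vidio} = 52.5.
q_{Vidio} = 207 − 4·52.5 + 2·52.5 = 102.
Profit = (52.5 − 27)·102 = 2601.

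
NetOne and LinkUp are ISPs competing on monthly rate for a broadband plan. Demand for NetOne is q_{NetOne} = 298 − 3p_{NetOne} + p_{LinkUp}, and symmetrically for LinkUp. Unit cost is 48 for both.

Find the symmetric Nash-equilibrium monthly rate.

NetOne's profit: π = (p_{NetOne} − 48)(298 − 3p_{NetOne} + p_{LinkUp}).
∂π/∂p_{NetOne} = 442 − 6p_{NetOne} + p_{LinkUp} = 0 ⇒ p_{NetOne} = 221/3 + (1/6)p_{LinkUp}.
By symmetry p_{LinkUp} = p_{NetOne}; substituting into the reaction function, (5/6)p_{NetOne} = 221/3 and p_{NetOne} = 88.4.

88.4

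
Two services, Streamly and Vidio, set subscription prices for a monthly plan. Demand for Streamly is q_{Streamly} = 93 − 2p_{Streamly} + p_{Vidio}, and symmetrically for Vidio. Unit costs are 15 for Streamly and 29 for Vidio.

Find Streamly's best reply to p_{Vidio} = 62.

Streamly's profit: π = (p_{Streamly} − 15)(93 − 2p_{Streamly} + p_{Vidio}).
∂π/∂p_{Streamly} = 123 − 4p_{Streamly} + p_{Vidio} = 0 ⇒ p_{Streamly} = 30.75 + 0.25p_{Vidio}.
At p_{Vidio} = 62: p_{Streamly} = 30.75 + 0.25·62 = 46.25.

46.25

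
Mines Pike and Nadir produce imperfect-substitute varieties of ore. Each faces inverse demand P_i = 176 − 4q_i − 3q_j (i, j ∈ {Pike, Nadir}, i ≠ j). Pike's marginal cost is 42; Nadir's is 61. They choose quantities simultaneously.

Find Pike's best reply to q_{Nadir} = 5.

14.875

Mine Pike's profit: π = q_{Pike}(176 − 4q_{Pike} − 3q_{Nadir}) − 42q_{Pike}.
∂π/∂q_{Pike} = 134 − 8q_{Pike} − 3q_{Nadir} = 0 ⇒ q_{Pike} = 16.75 − 0.375q_{Nadir}.
At q_{Nadir} = 5: q_{Pike} = 16.75 − 0.375·5 = 14.875.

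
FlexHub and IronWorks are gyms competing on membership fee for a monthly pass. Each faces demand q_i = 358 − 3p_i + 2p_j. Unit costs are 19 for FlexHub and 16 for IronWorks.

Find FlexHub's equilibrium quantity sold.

252.5625

FlexHub's profit: π = (p_{FlexHub} − 19)(358 − 3p_{FlexHub} + 2p_{IronWorks}).
∂π/∂p_{FlexHub} = 415 − 6p_{FlexHub} + 2p_{IronWorks} = 0 ⇒ p_{FlexHub} = 415/6 + (1/3)p_{IronWorks}.
Similarly p_{IronWorks} = 203/3 + (1/3)p_{FlexHub}.
Substituting the second reaction function into the first: p_{FlexHub} = 415/6 + (1/3)(203/3 + (1/3)p_{FlexHub}), which gives (8/9)p_{FlexHub} = 1651/18 ⇒ p_{FlexHub} = 103.1875.
Then p_{IronWorks} = 203/3 + (1/3)·103.1875 = 102.0625.
q_{FlexHub} = 358 − 3·103.1875 + 2·102.0625 = 252.5625.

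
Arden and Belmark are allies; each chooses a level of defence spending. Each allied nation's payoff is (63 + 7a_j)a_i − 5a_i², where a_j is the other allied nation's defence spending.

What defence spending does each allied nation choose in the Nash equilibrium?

21

Arden's payoff is (63 + 7a_B)a_A − 5a_A².
∂π/∂a_A = 63 + 7a_B − 10a_A = 0, so a_A = 6.3 + 0.7a_B.
By symmetry a_B = a_A; substituting into the reaction function, 0.3a_A = 6.3 and a_A = 21.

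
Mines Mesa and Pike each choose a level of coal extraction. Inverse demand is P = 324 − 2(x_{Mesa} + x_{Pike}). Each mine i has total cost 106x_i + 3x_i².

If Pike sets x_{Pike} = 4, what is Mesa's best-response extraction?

Mine Mesa's profit: π = x_{Mesa}(324 − 2(x_{Mesa} + x_{Pike})) − 106x_{Mesa} − 3x_{Mesa}².
∂π/∂x_{Mesa} = 218 − 10x_{Mesa} − 2x_{Pike} = 0, so x_{Mesa} = 21.8 − 0.2x_{Pike}.
At x_{Pike} = 4: x_{Mesa} = 21.8 − 0.2·4 = 21.

21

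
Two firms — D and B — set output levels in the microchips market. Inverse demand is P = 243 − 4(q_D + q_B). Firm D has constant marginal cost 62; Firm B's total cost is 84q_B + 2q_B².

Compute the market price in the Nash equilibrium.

138.8

Firm D's profit: π = q_D(243 − 4(q_D + q_B)) − 62q_D.
∂π/∂q_D = 181 − 8q_D − 4q_B = 0, so q_D = 22.625 − 0.5q_B.
For B: ∂π/∂q_B = 159 − 12q_B − 4q_D = 0 ⇒ q_B = 13.25 − (1/3)q_D.
Solving the two reaction functions simultaneously: (1 − (−0.5)(−1/3))q_D = 22.625 − 0.5·13.25, so (5/6)q_D = 16 and q_D = 19.2.
Then q_B = 13.25 − (1/3)·19.2 = 6.85.
Equilibrium price: P = 243 − 4·26.05 = 138.8.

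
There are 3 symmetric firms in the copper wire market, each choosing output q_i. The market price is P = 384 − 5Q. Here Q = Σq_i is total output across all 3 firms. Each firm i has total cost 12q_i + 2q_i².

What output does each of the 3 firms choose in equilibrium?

A representative firm's profit is π_i = q_i(384 − 5Q) − 12q_i − 2q_i², with Q = q_i + Σ_{j≠i} q_j.
First-order condition: 372 − 14q_i − 5Σ_{j≠i} q_j = 0.
In a symmetric equilibrium every firm chooses the same q, so Σ_{j≠i} q_j = 2q. The condition becomes 372 − 24q = 0, giving q = 372/24 = 15.5.

15.5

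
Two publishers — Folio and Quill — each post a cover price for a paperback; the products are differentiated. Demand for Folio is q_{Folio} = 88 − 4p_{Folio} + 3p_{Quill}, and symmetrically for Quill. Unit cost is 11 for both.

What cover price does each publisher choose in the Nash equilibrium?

Folio's profit: π = (p_{Folio} − 11)(88 − 4p_{Folio} + 3p_{Quill}).
∂π/∂p_{Folio} = 132 − 8p_{Folio} + 3p_{Quill} = 0 ⇒ p_{Folio} = 16.5 + 0.375p_{Quill}.
By symmetry p_{Quill} = p_{Folio}; substituting into the reaction function, 0.625p_{Folio} = 16.5 and p_{Folio} = 26.4.

26.4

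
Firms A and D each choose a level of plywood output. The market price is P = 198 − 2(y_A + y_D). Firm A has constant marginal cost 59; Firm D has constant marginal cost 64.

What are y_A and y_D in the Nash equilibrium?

24, 21.5

Firm A's profit: π = y_A(198 − 2(y_A + y_D)) − 59y_A.
∂π/∂y_A = 139 − 4y_A − 2y_D = 0, so y_A = 34.75 − 0.5y_D.
By the same steps for D: y_D = 33.5 − 0.5y_A.
Plugging y_D into A's best response: y_A = 34.75 − 0.5(33.5 − 0.5y_A) ⇒ 0.75y_A = 18, so y_A = 24.
Then y_D = 33.5 − 0.5·24 = 21.5.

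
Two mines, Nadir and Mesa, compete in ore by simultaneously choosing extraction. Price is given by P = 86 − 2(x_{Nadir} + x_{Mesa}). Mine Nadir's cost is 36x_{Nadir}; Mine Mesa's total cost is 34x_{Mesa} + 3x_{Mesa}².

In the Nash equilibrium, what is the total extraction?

14

Mine Nadir's profit: π = x_{Nadir}(86 − 2(x_{Nadir} + x_{Mesa})) − 36x_{Nadir}.
∂π/∂x_{Nadir} = 50 − 4x_{Nadir} − 2x_{Mesa} = 0, so x_{Nadir} = 12.5 − 0.5x_{Mesa}.
For Mesa: ∂π/∂x_{Mesa} = 52 − 10x_{Mesa} − 2x_{Nadir} = 0 ⇒ x_{Mesa} = 5.2 − 0.2x_{Nadir}.
Solving the two reaction functions simultaneously: (1 − (−0.5)(−0.2))x_{Nadir} = 12.5 − 0.5·5.2, so 0.9x_{Nadir} = 9.9 and x_{Nadir} = 11.
Then x_{Mesa} = 5.2 − 0.2·11 = 3.
Total extraction: 11 + 3 = 14.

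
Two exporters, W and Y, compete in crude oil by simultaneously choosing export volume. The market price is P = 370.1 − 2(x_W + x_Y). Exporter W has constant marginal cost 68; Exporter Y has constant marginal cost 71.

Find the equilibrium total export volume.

Exporter W's profit: π = x_W(370.1 − 2(x_W + x_Y)) − 68x_W.
∂π/∂x_W = 302.1 − 4x_W − 2x_Y = 0, so x_W = 75.525 − 0.5x_Y.
By the same steps for Y: x_Y = 74.775 − 0.5x_W.
Substituting the second reaction function into the first: x_W = 75.525 − 0.5(74.775 − 0.5x_W), which gives 0.75x_W = 38.1375 ⇒ x_W = 50.85.
Then x_Y = 74.775 − 0.5·50.85 = 49.35.
Total export volume: 50.85 + 49.35 = 100.2.

100.2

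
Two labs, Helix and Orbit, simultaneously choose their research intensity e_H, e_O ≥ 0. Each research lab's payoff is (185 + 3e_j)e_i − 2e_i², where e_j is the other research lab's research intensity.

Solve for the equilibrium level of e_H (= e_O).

185

Helix's payoff is (185 + 3e_O)e_H − 2e_H².
∂π/∂e_H = 185 + 3e_O − 4e_H = 0, so e_H = 46.25 + 0.75e_O.
Setting e_H = e_O in the reaction function: e_H = 46.25 + 0.75e_H, so e_H = 46.25 / 0.25 = 185.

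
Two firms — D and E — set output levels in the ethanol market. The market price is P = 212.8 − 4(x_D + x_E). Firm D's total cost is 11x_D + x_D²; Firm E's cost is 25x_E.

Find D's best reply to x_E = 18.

12.98

Firm D's profit: π = x_D(212.8 − 4(x_D + x_E)) − 11x_D − x_D².
∂π/∂x_D = 201.8 − 10x_D − 4x_E = 0, so x_D = 20.18 − 0.4x_E.
At x_E = 18: x_D = 20.18 − 0.4·18 = 12.98.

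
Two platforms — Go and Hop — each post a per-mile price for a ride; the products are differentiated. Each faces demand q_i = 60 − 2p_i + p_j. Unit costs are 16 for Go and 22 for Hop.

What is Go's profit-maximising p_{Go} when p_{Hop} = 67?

39.75

Go's profit: π = (p_{Go} − 16)(60 − 2p_{Go} + p_{Hop}).
∂π/∂p_{Go} = 92 − 4p_{Go} + p_{Hop} = 0 ⇒ p_{Go} = 23 + 0.25p_{Hop}.
At p_{Hop} = 67: p_{Go} = 23 + 0.25·67 = 39.75.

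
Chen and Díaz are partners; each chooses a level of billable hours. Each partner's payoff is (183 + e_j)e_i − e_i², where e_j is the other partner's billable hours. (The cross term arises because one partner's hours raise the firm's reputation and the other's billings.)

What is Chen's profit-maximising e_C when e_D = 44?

Chen's payoff is (183 + e_D)e_C − e_C².
∂π/∂e_C = 183 + e_D − 2e_C = 0, so e_C = 91.5 + 0.5e_D.
At e_D = 44: e_C = 91.5 + 0.5·44 = 113.5.

113.5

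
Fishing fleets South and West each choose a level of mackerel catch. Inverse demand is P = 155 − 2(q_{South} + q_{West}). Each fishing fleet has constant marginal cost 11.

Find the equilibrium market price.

Fishing fleet South's profit: π = q_{South}(155 − 2(q_{South} + q_{West})) − 11q_{South}.
∂π/∂q_{South} = 144 − 4q_{South} − 2q_{West} = 0, so q_{South} = 36 − 0.5q_{West}.
The game is symmetric, so in equilibrium q_{West} = q_{South}: the reaction function gives 1.5q_{South} = 36, hence q_{South} = 24.
Equilibrium price: P = 155 − 2·48 = 59.

59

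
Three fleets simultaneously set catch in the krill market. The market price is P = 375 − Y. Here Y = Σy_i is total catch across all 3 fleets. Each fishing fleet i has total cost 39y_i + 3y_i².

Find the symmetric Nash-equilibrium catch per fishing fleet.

A representative fishing fleet's profit is π_i = y_i(375 − Y) − 39y_i − 3y_i², with Y = y_i + Σ_{j≠i} y_j.
First-order condition: 336 − 8y_i − Σ_{j≠i} y_j = 0.
In a symmetric equilibrium every fishing fleet chooses the same y, so Σ_{j≠i} y_j = 2y. The condition becomes 336 − 10y = 0, giving y = 336/10 = 33.6.

33.6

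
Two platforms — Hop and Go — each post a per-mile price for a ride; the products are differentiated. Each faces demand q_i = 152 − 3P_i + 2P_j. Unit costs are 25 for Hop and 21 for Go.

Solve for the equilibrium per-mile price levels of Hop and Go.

56, 54.5

Hop's profit: π = (P_{Hop} − 25)(152 − 3P_{Hop} + 2P_{Go}).
∂π/∂P_{Hop} = 227 − 6P_{Hop} + 2P_{Go} = 0 ⇒ P_{Hop} = 227/6 + (1/3)P_{Go}.
Similarly P_{Go} = 215/6 + (1/3)P_{Hop}.
Solving the two reaction functions simultaneously: (1 − (1/3)(1/3))P_{Hop} = 227/6 + (1/3)·(215/6), so (8/9)P_{Hop} = 448/9 and P_{Hop} = 56.
Then P_{Go} = 215/6 + (1/3)·56 = 54.5.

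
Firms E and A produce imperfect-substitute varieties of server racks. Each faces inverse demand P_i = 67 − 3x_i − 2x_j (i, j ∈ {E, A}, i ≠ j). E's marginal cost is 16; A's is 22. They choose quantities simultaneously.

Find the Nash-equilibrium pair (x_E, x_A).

Firm E's profit: π = x_E(67 − 3x_E − 2x_A) − 16x_E.
∂π/∂x_E = 51 − 6x_E − 2x_A = 0 ⇒ x_E = 8.5 − (1/3)x_A.
Similarly x_A = 7.5 − (1/3)x_E.
Substituting the second reaction function into the first: x_E = 8.5 − (1/3)(7.5 − (1/3)x_E), which gives (8/9)x_E = 6 ⇒ x_E = 6.75.
Then x_A = 7.5 − (1/3)·6.75 = 5.25.

6.75, 5.25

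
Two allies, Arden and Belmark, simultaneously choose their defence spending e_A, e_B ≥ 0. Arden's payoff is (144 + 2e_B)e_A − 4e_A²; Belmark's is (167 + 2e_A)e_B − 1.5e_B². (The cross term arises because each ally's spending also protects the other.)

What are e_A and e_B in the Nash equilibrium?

Expanding Arden's payoff: 144e_A + 2e_Be_A − 4e_A².
∂π/∂e_A = 144 + 2e_B − 8e_A = 0, so e_A = 18 + 0.25e_B.
Likewise for Belmark: e_B = 167/3 + (2/3)e_A.
Solving the two reaction functions simultaneously: (1 − (0.25)(2/3))e_A = 18 + 0.25·(167/3), so (5/6)e_A = 383/12 and e_A = 38.3.
Then e_B = 167/3 + (2/3)·38.3 = 81.2.

38.3, 81.2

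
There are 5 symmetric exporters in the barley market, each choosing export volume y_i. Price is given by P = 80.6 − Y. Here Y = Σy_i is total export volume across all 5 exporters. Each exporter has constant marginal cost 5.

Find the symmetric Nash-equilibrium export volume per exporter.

A representative exporter's profit is π_i = y_i(80.6 − Y) − 5y_i, with Y = y_i + Σ_{j≠i} y_j.
First-order condition: 75.6 − 2y_i − Σ_{j≠i} y_j = 0.
Imposing symmetry (y_j = y for all j) turns Σ_{j≠i} y_j into 4y, so 75.6 = 6y and y = 12.6.

12.6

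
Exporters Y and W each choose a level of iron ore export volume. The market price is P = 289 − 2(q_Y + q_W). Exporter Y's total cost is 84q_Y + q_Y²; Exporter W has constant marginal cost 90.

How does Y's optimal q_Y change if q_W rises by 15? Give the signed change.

Exporter Y's profit: π = q_Y(289 − 2(q_Y + q_W)) − 84q_Y − q_Y².
∂π/∂q_Y = 205 − 6q_Y − 2q_W = 0, so q_Y = 205/6 − (1/3)q_W.
The reaction-function slope is −1/3, so a 15-unit rise in q_W moves q_Y by −1/3 × 15 = −5. Y's best response falls — the actions are strategic substitutes.

-5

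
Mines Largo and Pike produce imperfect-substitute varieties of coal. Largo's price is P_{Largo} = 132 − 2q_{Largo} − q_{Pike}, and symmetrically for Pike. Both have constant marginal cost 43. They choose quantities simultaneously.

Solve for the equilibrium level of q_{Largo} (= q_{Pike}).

Mine Largo's profit: π = q_{Largo}(132 − 2q_{Largo} − q_{Pike}) − 43q_{Largo}.
∂π/∂q_{Largo} = 89 − 4q_{Largo} − q_{Pike} = 0 ⇒ q_{Largo} = 22.25 − 0.25q_{Pike}.
Setting q_{Largo} = q_{Pike} in the reaction function: q_{Largo} = 22.25 − 0.25q_{Largo}, so q_{Largo} = 22.25 / 1.25 = 17.8.

17.8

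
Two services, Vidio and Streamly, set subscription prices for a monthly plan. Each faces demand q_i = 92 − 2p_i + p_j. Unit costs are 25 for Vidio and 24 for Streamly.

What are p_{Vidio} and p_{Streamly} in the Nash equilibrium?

47.2, 46.8

Vidio's profit: π = (p_{Vidio} − 25)(92 − 2p_{Vidio} + p_{Streamly}).
∂π/∂p_{Vidio} = 142 − 4p_{Vidio} + p_{Streamly} = 0 ⇒ p_{Vidio} = 35.5 + 0.25p_{Streamly}.
Similarly p_{Streamly} = 35 + 0.25p_{Vidio}.
Substituting the second reaction function into the first: p_{Vidio} = 35.5 + 0.25(35 + 0.25p_{Vidio}), which gives 0.9375p_{Vidio} = 44.25 ⇒ p_{Vidio} = 47.2.
Then p_{Streamly} = 35 + 0.25·47.2 = 46.8.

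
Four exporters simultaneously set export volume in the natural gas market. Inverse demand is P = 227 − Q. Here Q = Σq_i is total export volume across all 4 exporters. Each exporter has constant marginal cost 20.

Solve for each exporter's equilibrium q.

A representative exporter's profit is π_i = q_i(227 − Q) − 20q_i, with Q = q_i + Σ_{j≠i} q_j.
First-order condition: 207 − 2q_i − Σ_{j≠i} q_j = 0.
Imposing symmetry (q_j = q for all j) turns Σ_{j≠i} q_j into 3q, so 207 = 5q and q = 41.4.

41.4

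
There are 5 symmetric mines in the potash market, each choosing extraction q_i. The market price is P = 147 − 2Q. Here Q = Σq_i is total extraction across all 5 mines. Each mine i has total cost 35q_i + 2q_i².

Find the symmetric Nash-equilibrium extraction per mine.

7

A representative mine's profit is π_i = q_i(147 − 2Q) − 35q_i − 2q_i², with Q = q_i + Σ_{j≠i} q_j.
First-order condition: 112 − 8q_i − 2Σ_{j≠i} q_j = 0.
Imposing symmetry (q_j = q for all j) turns Σ_{j≠i} q_j into 4q, so 112 = 16q and q = 7.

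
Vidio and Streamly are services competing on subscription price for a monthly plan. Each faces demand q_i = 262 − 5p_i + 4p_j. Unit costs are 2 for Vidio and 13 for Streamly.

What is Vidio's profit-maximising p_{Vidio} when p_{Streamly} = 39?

42.8

Vidio's profit: π = (p_{Vidio} − 2)(262 − 5p_{Vidio} + 4p_{Streamly}).
∂π/∂p_{Vidio} = 272 − 10p_{Vidio} + 4p_{Streamly} = 0 ⇒ p_{Vidio} = 27.2 + 0.4p_{Streamly}.
At p_{Streamly} = 39: p_{Vidio} = 27.2 + 0.4·39 = 42.8.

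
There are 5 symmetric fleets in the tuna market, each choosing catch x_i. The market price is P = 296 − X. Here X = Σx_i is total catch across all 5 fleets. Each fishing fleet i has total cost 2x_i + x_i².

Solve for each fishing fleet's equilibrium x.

A representative fishing fleet's profit is π_i = x_i(296 − X) − 2x_i − x_i², with X = x_i + Σ_{j≠i} x_j.
First-order condition: 294 − 4x_i − Σ_{j≠i} x_j = 0.
Imposing symmetry (x_j = x for all j) turns Σ_{j≠i} x_j into 4x, so 294 = 8x and x = 36.75.

36.75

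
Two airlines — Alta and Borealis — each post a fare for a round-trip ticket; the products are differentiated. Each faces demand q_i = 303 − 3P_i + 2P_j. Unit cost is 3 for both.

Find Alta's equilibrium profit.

16875

Alta's profit: π = (P_{Alta} − 3)(303 − 3P_{Alta} + 2P_{Borealis}).
∂π/∂P_{Alta} = 312 − 6P_{Alta} + 2P_{Borealis} = 0 ⇒ P_{Alta} = 52 + (1/3)P_{Borealis}.
Setting P_{Alta} = P_{Borealis} in the reaction function: P_{Alta} = 52 + (1/3)P_{Alta}, so P_{Alta} = 52 / (2/3) = 78.
q_{Alta} = 303 − 3·78 + 2·78 = 225.
Profit = (78 − 3)·225 = 16875.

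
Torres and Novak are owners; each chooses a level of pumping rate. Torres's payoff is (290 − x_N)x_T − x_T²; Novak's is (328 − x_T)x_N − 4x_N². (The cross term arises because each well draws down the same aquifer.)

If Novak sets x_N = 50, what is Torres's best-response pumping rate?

Expanding Torres's payoff: 290x_T − x_Nx_T − x_T².
∂π/∂x_T = 290 − x_N − 2x_T = 0, so x_T = 145 − 0.5x_N.
At x_N = 50: x_T = 145 − 0.5·50 = 120.

120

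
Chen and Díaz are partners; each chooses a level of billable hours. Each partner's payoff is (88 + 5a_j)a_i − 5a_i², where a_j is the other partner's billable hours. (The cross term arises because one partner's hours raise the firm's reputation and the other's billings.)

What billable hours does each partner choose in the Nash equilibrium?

Chen's payoff is (88 + 5a_D)a_C − 5a_C².
∂π/∂a_C = 88 + 5a_D − 10a_C = 0, so a_C = 8.8 + 0.5a_D.
The game is symmetric, so in equilibrium a_D = a_C: the reaction function gives 0.5a_C = 8.8, hence a_C = 17.6.

17.6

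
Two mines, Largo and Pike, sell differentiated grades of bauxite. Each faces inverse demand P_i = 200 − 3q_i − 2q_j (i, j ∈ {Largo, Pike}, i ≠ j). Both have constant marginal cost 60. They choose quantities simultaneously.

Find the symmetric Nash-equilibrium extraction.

17.5

Mine Largo's profit: π = q_{Largo}(200 − 3q_{Largo} − 2q_{Pike}) − 60q_{Largo}.
∂π/∂q_{Largo} = 140 − 6q_{Largo} − 2q_{Pike} = 0 ⇒ q_{Largo} = 70/3 − (1/3)q_{Pike}.
The game is symmetric, so in equilibrium q_{Pike} = q_{Largo}: the reaction function gives (4/3)q_{Largo} = 70/3, hence q_{Largo} = 17.5.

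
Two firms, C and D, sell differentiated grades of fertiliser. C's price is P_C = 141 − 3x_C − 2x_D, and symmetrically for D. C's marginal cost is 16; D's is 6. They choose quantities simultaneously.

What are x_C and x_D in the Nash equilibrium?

Firm C's profit: π = x_C(141 − 3x_C − 2x_D) − 16x_C.
∂π/∂x_C = 125 − 6x_C − 2x_D = 0 ⇒ x_C = 125/6 − (1/3)x_D.
Similarly x_D = 22.5 − (1/3)x_C.
Solving the two reaction functions simultaneously: (1 − (−1/3)(−1/3))x_C = 125/6 − (1/3)·22.5, so (8/9)x_C = 40/3 and x_C = 15.
Then x_D = 22.5 − (1/3)·15 = 17.5.

15, 17.5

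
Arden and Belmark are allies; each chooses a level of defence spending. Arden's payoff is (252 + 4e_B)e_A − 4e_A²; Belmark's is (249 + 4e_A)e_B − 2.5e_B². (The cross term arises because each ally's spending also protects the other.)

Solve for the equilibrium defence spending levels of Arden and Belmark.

94, 125

Expanding Arden's payoff: 252e_A + 4e_Be_A − 4e_A².
∂π/∂e_A = 252 + 4e_B − 8e_A = 0, so e_A = 31.5 + 0.5e_B.
Likewise for Belmark: e_B = 49.8 + 0.8e_A.
Substituting the second reaction function into the first: e_A = 31.5 + 0.5(49.8 + 0.8e_A), which gives 0.6e_A = 56.4 ⇒ e_A = 94.
Then e_B = 49.8 + 0.8·94 = 125.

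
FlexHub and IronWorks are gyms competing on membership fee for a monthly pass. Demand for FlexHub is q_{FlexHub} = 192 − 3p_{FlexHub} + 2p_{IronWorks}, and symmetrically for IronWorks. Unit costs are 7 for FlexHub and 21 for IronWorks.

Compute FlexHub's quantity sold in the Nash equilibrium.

146.625

FlexHub's profit: π = (p_{FlexHub} − 7)(192 − 3p_{FlexHub} + 2p_{IronWorks}).
∂π/∂p_{FlexHub} = 213 − 6p_{FlexHub} + 2p_{IronWorks} = 0 ⇒ p_{FlexHub} = 35.5 + (1/3)p_{IronWorks}.
Similarly p_{IronWorks} = 42.5 + (1/3)p_{FlexHub}.
Substituting the second reaction function into the first: p_{FlexHub} = 35.5 + (1/3)(42.5 + (1/3)p_{FlexHub}), which gives (8/9)p_{FlexHub} = 149/3 ⇒ p_{FlexHub} = 55.875.
Then p_{IronWorks} = 42.5 + (1/3)·55.875 = 61.125.
q_{FlexHub} = 192 − 3·55.875 + 2·61.125 = 146.625.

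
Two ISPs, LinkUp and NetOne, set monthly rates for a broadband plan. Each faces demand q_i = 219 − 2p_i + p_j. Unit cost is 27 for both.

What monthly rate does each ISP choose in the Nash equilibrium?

LinkUp's profit: π = (p_{LinkUp} − 27)(219 − 2p_{LinkUp} + p_{NetOne}).
∂π/∂p_{LinkUp} = 273 − 4p_{LinkUp} + p_{NetOne} = 0 ⇒ p_{LinkUp} = 68.25 + 0.25p_{NetOne}.
By symmetry p_{NetOne} = p_{LinkUp}; substituting into the reaction function, 0.75p_{LinkUp} = 68.25 and p_{LinkUp} = 91.

91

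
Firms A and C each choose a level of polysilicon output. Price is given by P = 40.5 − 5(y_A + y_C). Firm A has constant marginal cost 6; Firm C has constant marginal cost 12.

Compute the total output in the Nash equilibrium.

Firm A's profit: π = y_A(40.5 − 5(y_A + y_C)) − 6y_A.
∂π/∂y_A = 34.5 − 10y_A − 5y_C = 0, so y_A = 3.45 − 0.5y_C.
By the same steps for C: y_C = 2.85 − 0.5y_A.
Substituting the second reaction function into the first: y_A = 3.45 − 0.5(2.85 − 0.5y_A), which gives 0.75y_A = 2.025 ⇒ y_A = 2.7.
Then y_C = 2.85 − 0.5·2.7 = 1.5.
Total output: 2.7 + 1.5 = 4.2.

4.2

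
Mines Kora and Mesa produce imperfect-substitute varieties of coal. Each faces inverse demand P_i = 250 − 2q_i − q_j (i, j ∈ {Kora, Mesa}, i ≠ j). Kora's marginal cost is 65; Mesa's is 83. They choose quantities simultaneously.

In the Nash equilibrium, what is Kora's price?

141.4

Mine Kora's profit: π = q_{Kora}(250 − 2q_{Kora} − q_{Mesa}) − 65q_{Kora}.
∂π/∂q_{Kora} = 185 − 4q_{Kora} − q_{Mesa} = 0 ⇒ q_{Kora} = 46.25 − 0.25q_{Mesa}.
Similarly q_{Mesa} = 41.75 − 0.25q_{Kora}.
Plugging q_{Mesa} into Kora's best response: q_{Kora} = 46.25 − 0.25(41.75 − 0.25q_{Kora}) ⇒ 0.9375q_{Kora} = 35.8125, so q_{Kora} = 38.2.
Then q_{Mesa} = 41.75 − 0.25·38.2 = 32.2.
P_{Kora} = 250 − 2·38.2 − 32.2 = 141.4.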